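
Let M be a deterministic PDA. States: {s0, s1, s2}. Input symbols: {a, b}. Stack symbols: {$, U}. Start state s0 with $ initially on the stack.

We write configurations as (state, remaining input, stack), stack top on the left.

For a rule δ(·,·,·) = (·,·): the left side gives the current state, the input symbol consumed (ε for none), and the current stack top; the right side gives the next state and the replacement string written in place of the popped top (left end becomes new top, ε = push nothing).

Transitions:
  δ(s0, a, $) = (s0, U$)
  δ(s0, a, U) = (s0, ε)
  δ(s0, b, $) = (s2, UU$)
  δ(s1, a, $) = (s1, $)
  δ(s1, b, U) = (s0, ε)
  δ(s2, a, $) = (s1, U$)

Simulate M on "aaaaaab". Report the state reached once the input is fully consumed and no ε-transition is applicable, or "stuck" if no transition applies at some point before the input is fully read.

s2

(s0, aaaaaab, $) ⊢ (s0, aaaaab, U$) ⊢ (s0, aaaab, $) ⊢ (s0, aaab, U$) ⊢ (s0, aab, $) ⊢ (s0, ab, U$) ⊢ (s0, b, $) ⊢ (s2, ε, UU$)
All input consumed; M is in state s2.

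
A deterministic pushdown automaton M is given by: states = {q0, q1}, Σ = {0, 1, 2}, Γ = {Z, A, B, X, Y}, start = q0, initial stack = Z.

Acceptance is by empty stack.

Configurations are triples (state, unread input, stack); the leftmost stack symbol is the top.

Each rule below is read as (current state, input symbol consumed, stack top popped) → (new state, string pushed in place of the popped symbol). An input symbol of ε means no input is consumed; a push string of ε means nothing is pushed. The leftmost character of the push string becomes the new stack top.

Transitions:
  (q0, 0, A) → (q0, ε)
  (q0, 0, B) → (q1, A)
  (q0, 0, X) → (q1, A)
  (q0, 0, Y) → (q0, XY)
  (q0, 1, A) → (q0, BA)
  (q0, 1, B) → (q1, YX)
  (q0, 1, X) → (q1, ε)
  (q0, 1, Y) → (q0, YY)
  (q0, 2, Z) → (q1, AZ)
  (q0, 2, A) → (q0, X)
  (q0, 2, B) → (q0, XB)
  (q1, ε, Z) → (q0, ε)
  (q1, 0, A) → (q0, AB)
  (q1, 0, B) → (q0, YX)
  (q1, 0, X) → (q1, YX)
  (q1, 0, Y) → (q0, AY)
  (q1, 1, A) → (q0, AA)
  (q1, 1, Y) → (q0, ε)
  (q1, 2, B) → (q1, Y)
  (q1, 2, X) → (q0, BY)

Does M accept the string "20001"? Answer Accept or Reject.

(q0, 20001, Z)
  read 2, top Z: go to q1, push AZ → (q1, 0001, AZ)
  read 0, top A: go to q0, push AB → (q0, 001, ABZ)
  read 0, top A: go to q0, push ε → (q0, 01, BZ)
  read 0, top B: go to q1, push A → (q1, 1, AZ)
  read 1, top A: go to q0, push AA → (q0, ε, AAZ)
All input consumed; stack is AAZ, not empty, and no further ε-move applies.

Reject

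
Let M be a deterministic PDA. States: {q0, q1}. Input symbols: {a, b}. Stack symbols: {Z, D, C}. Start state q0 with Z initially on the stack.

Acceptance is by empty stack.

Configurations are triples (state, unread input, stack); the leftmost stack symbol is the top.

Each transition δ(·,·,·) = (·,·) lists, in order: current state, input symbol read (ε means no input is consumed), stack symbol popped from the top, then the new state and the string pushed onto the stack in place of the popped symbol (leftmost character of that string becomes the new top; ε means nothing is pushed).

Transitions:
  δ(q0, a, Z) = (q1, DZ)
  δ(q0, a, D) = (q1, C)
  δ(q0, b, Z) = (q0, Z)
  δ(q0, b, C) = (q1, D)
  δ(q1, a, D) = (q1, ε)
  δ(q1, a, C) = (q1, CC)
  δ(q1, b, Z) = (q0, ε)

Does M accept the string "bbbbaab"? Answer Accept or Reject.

(q0, bbbbaab, Z) ⊢ (q0, bbbaab, Z) ⊢ (q0, bbaab, Z) ⊢ (q0, baab, Z) ⊢ (q0, aab, Z) ⊢ (q1, ab, DZ) ⊢ (q1, b, Z) ⊢ (q0, ε, ε)
All input consumed and the stack is empty.

Accept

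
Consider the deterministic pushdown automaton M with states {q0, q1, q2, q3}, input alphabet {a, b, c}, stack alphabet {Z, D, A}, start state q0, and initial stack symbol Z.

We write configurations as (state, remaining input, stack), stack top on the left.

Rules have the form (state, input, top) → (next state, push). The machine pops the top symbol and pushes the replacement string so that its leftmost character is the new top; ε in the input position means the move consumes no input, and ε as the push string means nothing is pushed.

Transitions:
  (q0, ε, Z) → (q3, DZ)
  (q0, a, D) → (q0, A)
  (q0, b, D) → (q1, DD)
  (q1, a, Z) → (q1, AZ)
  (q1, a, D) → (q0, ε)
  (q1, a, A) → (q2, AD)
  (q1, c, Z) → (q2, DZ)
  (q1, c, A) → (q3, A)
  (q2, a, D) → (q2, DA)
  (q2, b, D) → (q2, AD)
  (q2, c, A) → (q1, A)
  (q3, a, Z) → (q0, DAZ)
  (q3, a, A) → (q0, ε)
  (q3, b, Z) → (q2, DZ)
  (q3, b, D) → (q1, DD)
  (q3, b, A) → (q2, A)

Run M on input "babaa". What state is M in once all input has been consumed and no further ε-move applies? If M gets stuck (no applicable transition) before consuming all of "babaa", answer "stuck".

q0

(q0, babaa, Z) ⊢ (q3, babaa, DZ) ⊢ (q1, abaa, DDZ) ⊢ (q0, baa, DZ) ⊢ (q1, aa, DDZ) ⊢ (q0, a, DZ) ⊢ (q0, ε, AZ)
All input consumed; M is in state q0.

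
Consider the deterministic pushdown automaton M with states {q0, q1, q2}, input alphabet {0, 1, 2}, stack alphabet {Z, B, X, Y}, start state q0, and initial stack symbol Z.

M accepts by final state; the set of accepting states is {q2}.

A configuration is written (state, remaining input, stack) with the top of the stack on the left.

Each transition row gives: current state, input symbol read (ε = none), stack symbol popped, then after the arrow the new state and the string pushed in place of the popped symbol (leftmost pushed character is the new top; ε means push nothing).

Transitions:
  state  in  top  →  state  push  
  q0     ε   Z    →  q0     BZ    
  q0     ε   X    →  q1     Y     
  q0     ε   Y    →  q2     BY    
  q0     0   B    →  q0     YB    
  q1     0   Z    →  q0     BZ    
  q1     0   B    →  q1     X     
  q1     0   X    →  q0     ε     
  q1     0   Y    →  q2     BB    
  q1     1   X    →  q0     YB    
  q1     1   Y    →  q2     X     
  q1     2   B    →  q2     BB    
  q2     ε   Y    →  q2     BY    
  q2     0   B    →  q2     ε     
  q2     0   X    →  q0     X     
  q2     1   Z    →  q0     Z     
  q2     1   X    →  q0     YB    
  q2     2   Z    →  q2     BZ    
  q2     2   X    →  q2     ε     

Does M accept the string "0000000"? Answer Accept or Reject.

(q0, 0000000, Z) ⊢ (q0, 0000000, BZ) ⊢ (q0, 000000, YBZ) ⊢ (q2, 000000, BYBZ) ⊢ (q2, 00000, YBZ) ⊢ (q2, 00000, BYBZ) ⊢ (q2, 0000, YBZ) ⊢ (q2, 0000, BYBZ) ⊢ (q2, 000, YBZ) ⊢ (q2, 000, BYBZ) ⊢ (q2, 00, YBZ) ⊢ (q2, 00, BYBZ) ⊢ (q2, 0, YBZ) ⊢ (q2, 0, BYBZ) ⊢ (q2, ε, YBZ)
All input consumed; state q2 ∈ F.

Accept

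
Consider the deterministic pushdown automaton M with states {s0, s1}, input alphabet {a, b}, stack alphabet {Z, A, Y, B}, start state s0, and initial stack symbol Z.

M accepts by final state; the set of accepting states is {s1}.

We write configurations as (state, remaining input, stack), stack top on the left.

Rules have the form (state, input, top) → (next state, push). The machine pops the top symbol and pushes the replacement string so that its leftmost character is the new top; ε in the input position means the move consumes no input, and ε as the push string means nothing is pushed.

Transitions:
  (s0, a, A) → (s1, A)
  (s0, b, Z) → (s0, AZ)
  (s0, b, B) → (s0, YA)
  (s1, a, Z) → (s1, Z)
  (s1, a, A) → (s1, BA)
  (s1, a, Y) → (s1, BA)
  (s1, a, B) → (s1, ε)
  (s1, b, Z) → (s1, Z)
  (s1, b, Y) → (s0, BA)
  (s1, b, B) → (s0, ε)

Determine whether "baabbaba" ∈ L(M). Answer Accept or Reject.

(s0, baabbaba, Z) ⊢ (s0, aabbaba, AZ) ⊢ (s1, abbaba, AZ) ⊢ (s1, bbaba, BAZ) ⊢ (s0, baba, AZ)
No transition applies at (s0, baba, AZ); input not fully consumed.

Reject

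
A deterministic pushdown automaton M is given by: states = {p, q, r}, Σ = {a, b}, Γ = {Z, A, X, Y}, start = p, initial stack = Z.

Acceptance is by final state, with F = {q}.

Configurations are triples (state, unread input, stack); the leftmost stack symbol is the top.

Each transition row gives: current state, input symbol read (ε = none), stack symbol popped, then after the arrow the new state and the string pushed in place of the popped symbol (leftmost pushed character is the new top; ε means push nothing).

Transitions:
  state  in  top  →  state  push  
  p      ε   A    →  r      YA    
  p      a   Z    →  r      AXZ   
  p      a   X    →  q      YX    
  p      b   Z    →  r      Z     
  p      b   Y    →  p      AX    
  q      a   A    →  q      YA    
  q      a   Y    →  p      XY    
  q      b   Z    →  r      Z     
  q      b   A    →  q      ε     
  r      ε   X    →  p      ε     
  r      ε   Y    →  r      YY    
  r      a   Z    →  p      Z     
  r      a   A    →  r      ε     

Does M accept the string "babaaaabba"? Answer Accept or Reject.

Reject

(p, babaaaabba, Z)
  read b, top Z: go to r, push Z → (r, abaaaabba, Z)
  read a, top Z: go to p, push Z → (p, baaaabba, Z)
  read b, top Z: go to r, push Z → (r, aaaabba, Z)
  read a, top Z: go to p, push Z → (p, aaabba, Z)
  read a, top Z: go to r, push AXZ → (r, aabba, AXZ)
  read a, top A: go to r, push ε → (r, abba, XZ)
  ε-move, top X: go to p, push ε → (p, abba, Z)
  read a, top Z: go to r, push AXZ → (r, bba, AXZ)
No transition applies at (r, bba, AXZ); input not fully consumed.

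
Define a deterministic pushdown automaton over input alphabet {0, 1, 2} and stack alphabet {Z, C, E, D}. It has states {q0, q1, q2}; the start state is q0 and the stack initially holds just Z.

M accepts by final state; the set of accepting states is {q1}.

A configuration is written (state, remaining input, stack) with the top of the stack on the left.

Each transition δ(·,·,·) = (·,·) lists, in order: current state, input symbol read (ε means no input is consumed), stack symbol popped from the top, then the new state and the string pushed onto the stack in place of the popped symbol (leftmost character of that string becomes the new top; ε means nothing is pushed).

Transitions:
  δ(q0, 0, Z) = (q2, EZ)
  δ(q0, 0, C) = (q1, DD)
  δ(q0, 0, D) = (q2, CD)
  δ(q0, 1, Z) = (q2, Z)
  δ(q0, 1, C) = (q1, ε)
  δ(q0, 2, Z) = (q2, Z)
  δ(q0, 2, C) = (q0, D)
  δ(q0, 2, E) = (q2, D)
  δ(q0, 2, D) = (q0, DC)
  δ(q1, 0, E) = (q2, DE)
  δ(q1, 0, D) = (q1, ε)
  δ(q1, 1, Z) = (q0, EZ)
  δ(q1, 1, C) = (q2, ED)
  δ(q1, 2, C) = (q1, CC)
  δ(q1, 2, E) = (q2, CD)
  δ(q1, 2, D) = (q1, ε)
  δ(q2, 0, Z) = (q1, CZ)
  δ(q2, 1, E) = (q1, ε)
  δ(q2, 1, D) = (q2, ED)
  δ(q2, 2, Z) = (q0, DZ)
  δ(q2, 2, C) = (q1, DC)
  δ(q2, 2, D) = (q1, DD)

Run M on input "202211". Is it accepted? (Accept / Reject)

Accept

(q0, 202211, Z)
  read 2, top Z: go to q2, push Z → (q2, 02211, Z)
  read 0, top Z: go to q1, push CZ → (q1, 2211, CZ)
  read 2, top C: go to q1, push CC → (q1, 211, CCZ)
  read 2, top C: go to q1, push CC → (q1, 11, CCCZ)
  read 1, top C: go to q2, push ED → (q2, 1, EDCCZ)
  read 1, top E: go to q1, push ε → (q1, ε, DCCZ)
All input consumed; state q1 ∈ F.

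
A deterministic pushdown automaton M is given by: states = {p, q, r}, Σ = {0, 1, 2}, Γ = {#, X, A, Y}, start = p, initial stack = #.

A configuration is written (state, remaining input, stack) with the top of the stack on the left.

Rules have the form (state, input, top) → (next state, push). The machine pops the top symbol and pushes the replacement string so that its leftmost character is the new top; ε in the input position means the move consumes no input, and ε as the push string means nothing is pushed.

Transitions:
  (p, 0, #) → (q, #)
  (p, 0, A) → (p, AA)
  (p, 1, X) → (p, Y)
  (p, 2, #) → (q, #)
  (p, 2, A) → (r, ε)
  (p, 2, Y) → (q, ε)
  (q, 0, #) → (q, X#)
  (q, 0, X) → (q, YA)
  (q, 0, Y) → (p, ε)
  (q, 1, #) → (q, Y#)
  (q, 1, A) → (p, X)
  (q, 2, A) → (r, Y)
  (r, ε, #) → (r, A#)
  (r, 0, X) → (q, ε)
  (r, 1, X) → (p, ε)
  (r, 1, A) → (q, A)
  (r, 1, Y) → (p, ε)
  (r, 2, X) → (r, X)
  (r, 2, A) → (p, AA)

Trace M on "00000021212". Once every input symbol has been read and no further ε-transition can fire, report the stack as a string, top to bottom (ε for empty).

(p, 00000021212, #) ⊢ (q, 0000021212, #) ⊢ (q, 000021212, X#) ⊢ (q, 00021212, YA#) ⊢ (p, 0021212, A#) ⊢ (p, 021212, AA#) ⊢ (p, 21212, AAA#) ⊢ (r, 1212, AA#) ⊢ (q, 212, AA#) ⊢ (r, 12, YA#) ⊢ (p, 2, A#) ⊢ (r, ε, #) ⊢ (r, ε, A#)
All input consumed in state r with stack A#.

A#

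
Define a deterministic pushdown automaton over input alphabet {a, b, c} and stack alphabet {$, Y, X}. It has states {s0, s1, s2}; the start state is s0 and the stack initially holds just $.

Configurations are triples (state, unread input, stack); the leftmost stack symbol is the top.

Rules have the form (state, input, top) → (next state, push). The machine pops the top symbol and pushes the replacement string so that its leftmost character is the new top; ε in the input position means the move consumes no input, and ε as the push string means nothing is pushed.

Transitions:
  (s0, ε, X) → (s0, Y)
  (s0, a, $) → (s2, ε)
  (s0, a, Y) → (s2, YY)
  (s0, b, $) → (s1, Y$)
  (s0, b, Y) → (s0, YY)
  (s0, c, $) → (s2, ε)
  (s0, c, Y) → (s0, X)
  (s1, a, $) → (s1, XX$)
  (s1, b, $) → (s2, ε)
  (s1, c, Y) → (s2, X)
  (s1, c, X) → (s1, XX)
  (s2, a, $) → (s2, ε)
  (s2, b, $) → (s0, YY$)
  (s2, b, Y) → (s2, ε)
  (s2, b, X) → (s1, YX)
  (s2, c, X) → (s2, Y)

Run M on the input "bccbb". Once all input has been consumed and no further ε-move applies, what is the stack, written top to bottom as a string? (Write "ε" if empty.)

YY$

(s0, bccbb, $)
  read b, top $: go to s1, push Y$ → (s1, ccbb, Y$)
  read c, top Y: go to s2, push X → (s2, cbb, X$)
  read c, top X: go to s2, push Y → (s2, bb, Y$)
  read b, top Y: go to s2, push ε → (s2, b, $)
  read b, top $: go to s0, push YY$ → (s0, ε, YY$)
All input consumed in state s0 with stack YY$.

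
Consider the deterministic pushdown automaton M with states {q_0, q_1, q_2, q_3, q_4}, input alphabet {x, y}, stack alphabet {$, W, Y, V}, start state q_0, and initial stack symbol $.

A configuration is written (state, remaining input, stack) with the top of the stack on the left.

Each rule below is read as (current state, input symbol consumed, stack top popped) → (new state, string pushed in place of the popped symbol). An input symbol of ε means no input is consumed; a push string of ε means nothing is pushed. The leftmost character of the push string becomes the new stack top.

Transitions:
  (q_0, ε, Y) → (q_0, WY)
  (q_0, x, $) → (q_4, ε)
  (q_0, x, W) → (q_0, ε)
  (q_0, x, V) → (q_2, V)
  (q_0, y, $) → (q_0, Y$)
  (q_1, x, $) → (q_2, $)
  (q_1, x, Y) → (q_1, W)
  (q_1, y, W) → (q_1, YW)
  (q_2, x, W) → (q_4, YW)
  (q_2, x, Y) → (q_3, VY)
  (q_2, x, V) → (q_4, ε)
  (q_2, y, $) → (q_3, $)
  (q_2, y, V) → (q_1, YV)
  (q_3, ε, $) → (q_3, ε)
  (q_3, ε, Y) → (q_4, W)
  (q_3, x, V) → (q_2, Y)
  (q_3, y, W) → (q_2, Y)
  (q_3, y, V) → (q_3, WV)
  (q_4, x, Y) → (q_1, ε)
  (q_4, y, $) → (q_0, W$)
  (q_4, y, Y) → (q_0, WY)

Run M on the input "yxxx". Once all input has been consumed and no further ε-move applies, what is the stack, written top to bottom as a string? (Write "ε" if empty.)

WY$

(q_0, yxxx, $)
  read y, top $: go to q_0, push Y$ → (q_0, xxx, Y$)
  ε-move, top Y: go to q_0, push WY → (q_0, xxx, WY$)
  read x, top W: go to q_0, push ε → (q_0, xx, Y$)
  ε-move, top Y: go to q_0, push WY → (q_0, xx, WY$)
  read x, top W: go to q_0, push ε → (q_0, x, Y$)
  ε-move, top Y: go to q_0, push WY → (q_0, x, WY$)
  read x, top W: go to q_0, push ε → (q_0, ε, Y$)
  ε-move, top Y: go to q_0, push WY → (q_0, ε, WY$)
All input consumed in state q_0 with stack WY$.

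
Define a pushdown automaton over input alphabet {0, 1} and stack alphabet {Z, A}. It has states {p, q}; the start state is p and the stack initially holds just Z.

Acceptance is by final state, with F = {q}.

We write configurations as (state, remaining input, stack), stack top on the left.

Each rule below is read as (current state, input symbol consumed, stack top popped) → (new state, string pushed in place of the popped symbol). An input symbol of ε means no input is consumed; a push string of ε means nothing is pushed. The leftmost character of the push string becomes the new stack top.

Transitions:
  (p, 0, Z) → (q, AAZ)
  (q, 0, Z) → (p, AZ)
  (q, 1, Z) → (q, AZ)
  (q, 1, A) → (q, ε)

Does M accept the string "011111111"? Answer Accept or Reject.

One accepting computation: (p, 011111111, Z) ⊢ (q, 11111111, AAZ) ⊢ (q, 1111111, AZ) ⊢ (q, 111111, Z) ⊢ (q, 11111, AZ) ⊢ (q, 1111, Z) ⊢ (q, 111, AZ) ⊢ (q, 11, Z) ⊢ (q, 1, AZ) ⊢ (q, ε, Z)
All input consumed and state q ∈ F.

Accept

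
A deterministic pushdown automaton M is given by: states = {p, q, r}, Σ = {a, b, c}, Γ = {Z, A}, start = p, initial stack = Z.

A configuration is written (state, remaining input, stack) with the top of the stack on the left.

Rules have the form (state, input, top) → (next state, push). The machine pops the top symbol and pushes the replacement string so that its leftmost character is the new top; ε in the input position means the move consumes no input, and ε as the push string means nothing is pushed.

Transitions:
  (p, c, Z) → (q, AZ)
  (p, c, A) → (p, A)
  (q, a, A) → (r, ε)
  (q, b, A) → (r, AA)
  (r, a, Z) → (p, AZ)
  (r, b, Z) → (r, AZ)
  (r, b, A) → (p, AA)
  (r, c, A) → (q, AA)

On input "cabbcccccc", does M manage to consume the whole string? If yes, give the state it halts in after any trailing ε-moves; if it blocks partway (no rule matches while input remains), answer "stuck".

(p, cabbcccccc, Z)
  read c, top Z: go to q, push AZ → (q, abbcccccc, AZ)
  read a, top A: go to r, push ε → (r, bbcccccc, Z)
  read b, top Z: go to r, push AZ → (r, bcccccc, AZ)
  read b, top A: go to p, push AA → (p, cccccc, AAZ)
  read c, top A: go to p, push A → (p, ccccc, AAZ)
  read c, top A: go to p, push A → (p, cccc, AAZ)
  read c, top A: go to p, push A → (p, ccc, AAZ)
  read c, top A: go to p, push A → (p, cc, AAZ)
  read c, top A: go to p, push A → (p, c, AAZ)
  read c, top A: go to p, push A → (p, ε, AAZ)
All input consumed; M is in state p.

p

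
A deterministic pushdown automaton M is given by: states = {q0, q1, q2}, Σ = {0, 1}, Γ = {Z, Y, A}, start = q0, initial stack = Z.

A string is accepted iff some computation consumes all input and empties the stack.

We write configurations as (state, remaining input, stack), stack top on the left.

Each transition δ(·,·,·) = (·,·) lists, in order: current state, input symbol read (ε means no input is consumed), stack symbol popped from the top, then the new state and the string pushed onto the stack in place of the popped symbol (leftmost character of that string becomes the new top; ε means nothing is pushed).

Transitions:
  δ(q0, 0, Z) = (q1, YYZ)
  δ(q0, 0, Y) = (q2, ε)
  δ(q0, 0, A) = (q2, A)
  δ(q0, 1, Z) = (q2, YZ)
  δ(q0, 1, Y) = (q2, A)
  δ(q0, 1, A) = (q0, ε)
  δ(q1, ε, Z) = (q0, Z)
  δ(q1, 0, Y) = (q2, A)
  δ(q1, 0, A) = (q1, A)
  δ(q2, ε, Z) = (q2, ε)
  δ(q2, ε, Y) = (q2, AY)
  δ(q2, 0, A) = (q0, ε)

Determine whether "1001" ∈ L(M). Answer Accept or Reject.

(q0, 1001, Z)
  read 1, top Z: go to q2, push YZ → (q2, 001, YZ)
  ε-move, top Y: go to q2, push AY → (q2, 001, AYZ)
  read 0, top A: go to q0, push ε → (q0, 01, YZ)
  read 0, top Y: go to q2, push ε → (q2, 1, Z)
  ε-move, top Z: go to q2, push ε → (q2, 1, ε)
No transition applies at (q2, 1, ε); input not fully consumed.

Reject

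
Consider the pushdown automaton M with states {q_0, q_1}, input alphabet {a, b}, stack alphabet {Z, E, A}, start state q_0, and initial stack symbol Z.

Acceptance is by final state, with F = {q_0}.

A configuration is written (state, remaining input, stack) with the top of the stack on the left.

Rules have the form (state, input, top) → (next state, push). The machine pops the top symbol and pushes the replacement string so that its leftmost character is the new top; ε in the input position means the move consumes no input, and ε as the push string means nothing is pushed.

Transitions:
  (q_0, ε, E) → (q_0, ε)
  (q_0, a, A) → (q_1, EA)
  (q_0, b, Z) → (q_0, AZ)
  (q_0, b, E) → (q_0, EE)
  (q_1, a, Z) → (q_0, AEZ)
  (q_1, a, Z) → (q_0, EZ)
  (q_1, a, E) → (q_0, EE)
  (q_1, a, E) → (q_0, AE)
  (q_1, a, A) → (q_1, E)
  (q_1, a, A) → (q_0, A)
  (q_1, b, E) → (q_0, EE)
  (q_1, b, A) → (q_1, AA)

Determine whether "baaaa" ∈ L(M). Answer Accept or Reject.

One accepting computation: (q_0, baaaa, Z) ⊢ (q_0, aaaa, AZ) ⊢ (q_1, aaa, EAZ) ⊢ (q_0, aa, AEAZ) ⊢ (q_1, a, EAEAZ) ⊢ (q_0, ε, EEAEAZ)
All input consumed and state q_0 ∈ F.

Accept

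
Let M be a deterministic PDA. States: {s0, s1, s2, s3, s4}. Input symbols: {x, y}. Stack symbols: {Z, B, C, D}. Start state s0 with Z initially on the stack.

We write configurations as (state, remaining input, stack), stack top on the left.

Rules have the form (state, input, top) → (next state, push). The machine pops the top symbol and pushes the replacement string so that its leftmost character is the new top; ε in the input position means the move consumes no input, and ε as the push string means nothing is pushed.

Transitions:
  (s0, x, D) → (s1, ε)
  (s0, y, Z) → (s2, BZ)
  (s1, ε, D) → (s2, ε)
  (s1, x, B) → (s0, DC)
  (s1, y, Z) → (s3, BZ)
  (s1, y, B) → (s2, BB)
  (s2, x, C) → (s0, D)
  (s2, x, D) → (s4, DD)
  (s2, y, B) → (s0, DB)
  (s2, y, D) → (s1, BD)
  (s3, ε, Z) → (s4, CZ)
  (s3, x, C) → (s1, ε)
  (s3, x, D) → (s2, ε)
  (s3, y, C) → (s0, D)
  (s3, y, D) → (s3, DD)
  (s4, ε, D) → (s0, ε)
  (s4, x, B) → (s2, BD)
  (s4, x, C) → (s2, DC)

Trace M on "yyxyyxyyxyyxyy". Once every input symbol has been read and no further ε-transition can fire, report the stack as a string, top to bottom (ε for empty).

(s0, yyxyyxyyxyyxyy, Z) ⊢ (s2, yxyyxyyxyyxyy, BZ) ⊢ (s0, xyyxyyxyyxyy, DBZ) ⊢ (s1, yyxyyxyyxyy, BZ) ⊢ (s2, yxyyxyyxyy, BBZ) ⊢ (s0, xyyxyyxyy, DBBZ) ⊢ (s1, yyxyyxyy, BBZ) ⊢ (s2, yxyyxyy, BBBZ) ⊢ (s0, xyyxyy, DBBBZ) ⊢ (s1, yyxyy, BBBZ) ⊢ (s2, yxyy, BBBBZ) ⊢ (s0, xyy, DBBBBZ) ⊢ (s1, yy, BBBBZ) ⊢ (s2, y, BBBBBZ) ⊢ (s0, ε, DBBBBBZ)
All input consumed in state s0 with stack DBBBBBZ.

DBBBBBZ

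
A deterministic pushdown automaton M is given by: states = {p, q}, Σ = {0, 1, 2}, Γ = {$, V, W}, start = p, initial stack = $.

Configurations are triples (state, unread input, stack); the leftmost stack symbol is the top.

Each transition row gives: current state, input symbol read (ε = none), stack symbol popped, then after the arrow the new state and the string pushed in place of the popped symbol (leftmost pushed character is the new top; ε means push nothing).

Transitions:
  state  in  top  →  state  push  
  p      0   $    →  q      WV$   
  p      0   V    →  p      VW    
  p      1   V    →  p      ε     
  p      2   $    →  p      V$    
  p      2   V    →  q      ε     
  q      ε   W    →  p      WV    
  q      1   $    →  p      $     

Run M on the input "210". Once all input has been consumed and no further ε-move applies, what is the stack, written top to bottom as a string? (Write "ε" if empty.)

WVV$

(p, 210, $)
  read 2, top $: go to p, push V$ → (p, 10, V$)
  read 1, top V: go to p, push ε → (p, 0, $)
  read 0, top $: go to q, push WV$ → (q, ε, WV$)
  ε-move, top W: go to p, push WV → (p, ε, WVV$)
All input consumed in state p with stack WVV$.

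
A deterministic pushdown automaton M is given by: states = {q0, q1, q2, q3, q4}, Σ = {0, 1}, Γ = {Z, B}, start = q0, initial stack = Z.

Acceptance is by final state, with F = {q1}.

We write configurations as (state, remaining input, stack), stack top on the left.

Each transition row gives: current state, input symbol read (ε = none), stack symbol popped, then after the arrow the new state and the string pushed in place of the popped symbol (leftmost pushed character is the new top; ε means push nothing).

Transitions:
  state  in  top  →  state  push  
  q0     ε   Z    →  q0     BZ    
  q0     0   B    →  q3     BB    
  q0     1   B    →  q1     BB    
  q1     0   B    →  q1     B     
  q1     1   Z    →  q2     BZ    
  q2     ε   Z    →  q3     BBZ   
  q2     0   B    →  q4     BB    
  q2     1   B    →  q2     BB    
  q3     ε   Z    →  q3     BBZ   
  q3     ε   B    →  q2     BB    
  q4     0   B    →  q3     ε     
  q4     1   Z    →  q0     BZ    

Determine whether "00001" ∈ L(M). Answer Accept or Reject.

Reject

(q0, 00001, Z) ⊢ (q0, 00001, BZ) ⊢ (q3, 0001, BBZ) ⊢ (q2, 0001, BBBZ) ⊢ (q4, 001, BBBBZ) ⊢ (q3, 01, BBBZ) ⊢ (q2, 01, BBBBZ) ⊢ (q4, 1, BBBBBZ)
No transition applies at (q4, 1, BBBBBZ); input not fully consumed.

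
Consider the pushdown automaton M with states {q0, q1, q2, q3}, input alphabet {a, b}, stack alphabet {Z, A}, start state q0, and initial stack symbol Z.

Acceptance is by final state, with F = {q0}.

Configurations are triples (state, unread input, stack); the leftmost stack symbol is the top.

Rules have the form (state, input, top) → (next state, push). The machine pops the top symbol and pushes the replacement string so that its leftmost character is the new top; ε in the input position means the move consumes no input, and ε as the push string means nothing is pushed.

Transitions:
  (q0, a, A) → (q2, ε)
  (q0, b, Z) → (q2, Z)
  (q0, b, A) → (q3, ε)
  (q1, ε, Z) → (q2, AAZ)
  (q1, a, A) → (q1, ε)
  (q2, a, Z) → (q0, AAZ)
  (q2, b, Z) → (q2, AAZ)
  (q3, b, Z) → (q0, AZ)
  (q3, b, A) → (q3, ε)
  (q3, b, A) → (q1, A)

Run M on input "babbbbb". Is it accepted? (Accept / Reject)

One accepting computation: (q0, babbbbb, Z) ⊢ (q2, abbbbb, Z) ⊢ (q0, bbbbb, AAZ) ⊢ (q3, bbbb, AZ) ⊢ (q3, bbb, Z) ⊢ (q0, bb, AZ) ⊢ (q3, b, Z) ⊢ (q0, ε, AZ)
All input consumed and state q0 ∈ F.

Accept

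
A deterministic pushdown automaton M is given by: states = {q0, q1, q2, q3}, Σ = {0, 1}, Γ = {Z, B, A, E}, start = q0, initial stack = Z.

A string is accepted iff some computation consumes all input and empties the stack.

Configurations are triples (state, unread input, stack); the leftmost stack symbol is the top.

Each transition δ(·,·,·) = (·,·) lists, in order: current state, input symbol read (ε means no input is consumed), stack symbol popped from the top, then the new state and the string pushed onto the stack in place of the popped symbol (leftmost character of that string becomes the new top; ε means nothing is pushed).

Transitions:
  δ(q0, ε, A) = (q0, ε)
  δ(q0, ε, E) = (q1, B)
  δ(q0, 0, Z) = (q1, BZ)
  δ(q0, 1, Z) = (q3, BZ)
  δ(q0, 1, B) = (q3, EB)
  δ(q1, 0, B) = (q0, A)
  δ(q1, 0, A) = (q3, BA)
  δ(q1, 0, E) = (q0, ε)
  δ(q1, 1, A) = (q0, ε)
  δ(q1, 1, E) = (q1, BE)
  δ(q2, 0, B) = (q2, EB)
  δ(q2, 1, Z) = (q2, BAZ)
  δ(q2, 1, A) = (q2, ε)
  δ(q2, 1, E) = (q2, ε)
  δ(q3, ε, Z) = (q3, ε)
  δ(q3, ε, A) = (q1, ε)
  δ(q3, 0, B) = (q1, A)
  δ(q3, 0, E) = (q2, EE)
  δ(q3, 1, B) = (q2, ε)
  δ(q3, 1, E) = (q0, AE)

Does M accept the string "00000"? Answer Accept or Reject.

Reject

(q0, 00000, Z) ⊢ (q1, 0000, BZ) ⊢ (q0, 000, AZ) ⊢ (q0, 000, Z) ⊢ (q1, 00, BZ) ⊢ (q0, 0, AZ) ⊢ (q0, 0, Z) ⊢ (q1, ε, BZ)
All input consumed; stack is BZ, not empty, and no further ε-move applies.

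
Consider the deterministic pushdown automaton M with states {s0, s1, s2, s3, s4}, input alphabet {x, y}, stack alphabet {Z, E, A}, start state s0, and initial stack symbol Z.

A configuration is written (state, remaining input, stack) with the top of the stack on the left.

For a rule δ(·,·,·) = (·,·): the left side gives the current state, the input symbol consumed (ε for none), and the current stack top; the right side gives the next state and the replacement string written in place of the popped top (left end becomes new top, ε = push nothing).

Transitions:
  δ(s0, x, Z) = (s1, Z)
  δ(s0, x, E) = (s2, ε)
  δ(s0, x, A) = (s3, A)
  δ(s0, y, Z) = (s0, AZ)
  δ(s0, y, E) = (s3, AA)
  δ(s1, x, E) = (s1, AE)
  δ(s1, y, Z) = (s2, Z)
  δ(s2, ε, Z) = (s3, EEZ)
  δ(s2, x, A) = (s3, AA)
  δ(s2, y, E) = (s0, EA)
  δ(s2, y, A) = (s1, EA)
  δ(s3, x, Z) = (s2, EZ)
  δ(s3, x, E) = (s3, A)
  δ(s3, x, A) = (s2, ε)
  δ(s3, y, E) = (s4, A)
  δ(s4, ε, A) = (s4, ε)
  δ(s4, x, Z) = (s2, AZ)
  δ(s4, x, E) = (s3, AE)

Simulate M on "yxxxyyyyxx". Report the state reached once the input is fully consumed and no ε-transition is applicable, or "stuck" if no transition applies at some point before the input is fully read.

(s0, yxxxyyyyxx, Z) ⊢ (s0, xxxyyyyxx, AZ) ⊢ (s3, xxyyyyxx, AZ) ⊢ (s2, xyyyyxx, Z) ⊢ (s3, xyyyyxx, EEZ) ⊢ (s3, yyyyxx, AEZ)
No transition for (s3, y, top A); M blocks with input yyyyxx remaining.

stuck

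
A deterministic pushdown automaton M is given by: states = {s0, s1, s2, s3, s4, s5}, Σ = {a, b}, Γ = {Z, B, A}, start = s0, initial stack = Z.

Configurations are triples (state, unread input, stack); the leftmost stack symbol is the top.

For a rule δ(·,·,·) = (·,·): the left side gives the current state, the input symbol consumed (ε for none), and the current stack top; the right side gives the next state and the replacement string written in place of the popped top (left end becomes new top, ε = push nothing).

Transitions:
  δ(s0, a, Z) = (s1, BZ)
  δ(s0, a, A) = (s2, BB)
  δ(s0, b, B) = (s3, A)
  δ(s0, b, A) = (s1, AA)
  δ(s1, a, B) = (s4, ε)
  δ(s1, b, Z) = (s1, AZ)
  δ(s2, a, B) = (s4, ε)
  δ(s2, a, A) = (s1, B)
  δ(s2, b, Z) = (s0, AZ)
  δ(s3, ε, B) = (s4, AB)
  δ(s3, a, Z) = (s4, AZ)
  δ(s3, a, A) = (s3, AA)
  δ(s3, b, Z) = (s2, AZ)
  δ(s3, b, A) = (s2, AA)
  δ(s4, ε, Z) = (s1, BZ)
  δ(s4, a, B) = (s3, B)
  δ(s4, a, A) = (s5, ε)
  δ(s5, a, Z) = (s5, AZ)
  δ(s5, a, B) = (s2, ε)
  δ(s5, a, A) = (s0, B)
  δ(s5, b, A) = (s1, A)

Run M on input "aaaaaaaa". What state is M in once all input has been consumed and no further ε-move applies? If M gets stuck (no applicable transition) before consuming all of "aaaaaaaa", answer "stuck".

(s0, aaaaaaaa, Z) ⊢ (s1, aaaaaaa, BZ) ⊢ (s4, aaaaaa, Z) ⊢ (s1, aaaaaa, BZ) ⊢ (s4, aaaaa, Z) ⊢ (s1, aaaaa, BZ) ⊢ (s4, aaaa, Z) ⊢ (s1, aaaa, BZ) ⊢ (s4, aaa, Z) ⊢ (s1, aaa, BZ) ⊢ (s4, aa, Z) ⊢ (s1, aa, BZ) ⊢ (s4, a, Z) ⊢ (s1, a, BZ) ⊢ (s4, ε, Z) ⊢ (s1, ε, BZ)
All input consumed; M is in state s1.

s1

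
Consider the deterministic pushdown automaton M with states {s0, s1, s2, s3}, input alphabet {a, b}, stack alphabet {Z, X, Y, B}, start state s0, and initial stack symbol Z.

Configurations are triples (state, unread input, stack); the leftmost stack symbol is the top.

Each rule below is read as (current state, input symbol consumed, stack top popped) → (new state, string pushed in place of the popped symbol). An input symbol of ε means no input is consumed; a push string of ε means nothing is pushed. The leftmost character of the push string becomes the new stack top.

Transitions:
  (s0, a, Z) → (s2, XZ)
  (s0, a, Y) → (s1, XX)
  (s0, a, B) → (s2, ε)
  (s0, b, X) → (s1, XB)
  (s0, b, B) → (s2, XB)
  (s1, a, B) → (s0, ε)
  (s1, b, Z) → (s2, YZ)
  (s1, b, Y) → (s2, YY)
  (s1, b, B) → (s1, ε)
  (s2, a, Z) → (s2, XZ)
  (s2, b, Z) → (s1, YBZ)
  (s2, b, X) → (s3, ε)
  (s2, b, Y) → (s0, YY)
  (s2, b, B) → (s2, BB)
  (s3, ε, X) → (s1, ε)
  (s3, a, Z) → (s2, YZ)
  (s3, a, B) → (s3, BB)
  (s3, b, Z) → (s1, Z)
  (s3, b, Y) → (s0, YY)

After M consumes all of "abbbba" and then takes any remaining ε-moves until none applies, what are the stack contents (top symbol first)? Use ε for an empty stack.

(s0, abbbba, Z)
  read a, top Z: go to s2, push XZ → (s2, bbbba, XZ)
  read b, top X: go to s3, push ε → (s3, bbba, Z)
  read b, top Z: go to s1, push Z → (s1, bba, Z)
  read b, top Z: go to s2, push YZ → (s2, ba, YZ)
  read b, top Y: go to s0, push YY → (s0, a, YYZ)
  read a, top Y: go to s1, push XX → (s1, ε, XXYZ)
All input consumed in state s1 with stack XXYZ.

XXYZ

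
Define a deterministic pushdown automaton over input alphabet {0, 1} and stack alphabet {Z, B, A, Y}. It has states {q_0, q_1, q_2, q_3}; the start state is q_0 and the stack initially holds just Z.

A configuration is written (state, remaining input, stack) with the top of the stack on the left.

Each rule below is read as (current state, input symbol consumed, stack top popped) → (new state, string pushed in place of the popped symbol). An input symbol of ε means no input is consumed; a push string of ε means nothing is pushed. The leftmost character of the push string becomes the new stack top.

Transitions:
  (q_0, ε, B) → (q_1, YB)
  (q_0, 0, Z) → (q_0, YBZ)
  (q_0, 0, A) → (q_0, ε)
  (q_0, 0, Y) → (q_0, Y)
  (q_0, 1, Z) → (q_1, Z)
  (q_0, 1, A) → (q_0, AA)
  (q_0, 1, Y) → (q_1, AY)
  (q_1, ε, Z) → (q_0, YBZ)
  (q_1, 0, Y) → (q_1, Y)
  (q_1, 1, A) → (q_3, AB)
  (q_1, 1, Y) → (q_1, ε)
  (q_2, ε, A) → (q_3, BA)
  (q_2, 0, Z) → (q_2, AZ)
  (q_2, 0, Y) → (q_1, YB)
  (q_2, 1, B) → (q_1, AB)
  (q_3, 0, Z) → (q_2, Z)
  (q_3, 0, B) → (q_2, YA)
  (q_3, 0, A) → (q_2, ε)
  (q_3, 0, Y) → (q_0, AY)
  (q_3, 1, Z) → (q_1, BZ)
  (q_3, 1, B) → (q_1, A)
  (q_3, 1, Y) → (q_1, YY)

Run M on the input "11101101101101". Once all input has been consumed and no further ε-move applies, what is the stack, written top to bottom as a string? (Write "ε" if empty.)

(q_0, 11101101101101, Z)
  read 1, top Z: go to q_1, push Z → (q_1, 1101101101101, Z)
  ε-move, top Z: go to q_0, push YBZ → (q_0, 1101101101101, YBZ)
  read 1, top Y: go to q_1, push AY → (q_1, 101101101101, AYBZ)
  read 1, top A: go to q_3, push AB → (q_3, 01101101101, ABYBZ)
  read 0, top A: go to q_2, push ε → (q_2, 1101101101, BYBZ)
  read 1, top B: go to q_1, push AB → (q_1, 101101101, ABYBZ)
  read 1, top A: go to q_3, push AB → (q_3, 01101101, ABBYBZ)
  read 0, top A: go to q_2, push ε → (q_2, 1101101, BBYBZ)
  read 1, top B: go to q_1, push AB → (q_1, 101101, ABBYBZ)
  read 1, top A: go to q_3, push AB → (q_3, 01101, ABBBYBZ)
  read 0, top A: go to q_2, push ε → (q_2, 1101, BBBYBZ)
  read 1, top B: go to q_1, push AB → (q_1, 101, ABBBYBZ)
  read 1, top A: go to q_3, push AB → (q_3, 01, ABBBBYBZ)
  read 0, top A: go to q_2, push ε → (q_2, 1, BBBBYBZ)
  read 1, top B: go to q_1, push AB → (q_1, ε, ABBBBYBZ)
All input consumed in state q_1 with stack ABBBBYBZ.

ABBBBYBZ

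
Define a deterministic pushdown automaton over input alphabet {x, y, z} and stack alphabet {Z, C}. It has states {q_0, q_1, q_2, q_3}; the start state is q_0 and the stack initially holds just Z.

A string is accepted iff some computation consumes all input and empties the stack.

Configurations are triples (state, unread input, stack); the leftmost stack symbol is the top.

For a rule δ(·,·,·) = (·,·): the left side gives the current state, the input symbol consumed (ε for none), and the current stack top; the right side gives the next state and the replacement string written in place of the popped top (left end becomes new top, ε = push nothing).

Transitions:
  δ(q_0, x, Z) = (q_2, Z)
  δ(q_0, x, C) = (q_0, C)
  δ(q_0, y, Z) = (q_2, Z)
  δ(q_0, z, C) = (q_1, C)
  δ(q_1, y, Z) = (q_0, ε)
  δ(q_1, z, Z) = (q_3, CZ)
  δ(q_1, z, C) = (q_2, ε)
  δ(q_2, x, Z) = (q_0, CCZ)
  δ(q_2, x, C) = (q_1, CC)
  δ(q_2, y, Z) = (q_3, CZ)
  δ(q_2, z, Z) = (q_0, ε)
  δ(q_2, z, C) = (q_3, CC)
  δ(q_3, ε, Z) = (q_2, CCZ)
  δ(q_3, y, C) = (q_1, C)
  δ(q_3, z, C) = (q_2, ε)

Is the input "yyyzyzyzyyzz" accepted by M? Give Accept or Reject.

(q_0, yyyzyzyzyyzz, Z)
  read y, top Z: go to q_2, push Z → (q_2, yyzyzyzyyzz, Z)
  read y, top Z: go to q_3, push CZ → (q_3, yzyzyzyyzz, CZ)
  read y, top C: go to q_1, push C → (q_1, zyzyzyyzz, CZ)
  read z, top C: go to q_2, push ε → (q_2, yzyzyyzz, Z)
  read y, top Z: go to q_3, push CZ → (q_3, zyzyyzz, CZ)
  read z, top C: go to q_2, push ε → (q_2, yzyyzz, Z)
  read y, top Z: go to q_3, push CZ → (q_3, zyyzz, CZ)
  read z, top C: go to q_2, push ε → (q_2, yyzz, Z)
  read y, top Z: go to q_3, push CZ → (q_3, yzz, CZ)
  read y, top C: go to q_1, push C → (q_1, zz, CZ)
  read z, top C: go to q_2, push ε → (q_2, z, Z)
  read z, top Z: go to q_0, push ε → (q_0, ε, ε)
All input consumed and the stack is empty.

Accept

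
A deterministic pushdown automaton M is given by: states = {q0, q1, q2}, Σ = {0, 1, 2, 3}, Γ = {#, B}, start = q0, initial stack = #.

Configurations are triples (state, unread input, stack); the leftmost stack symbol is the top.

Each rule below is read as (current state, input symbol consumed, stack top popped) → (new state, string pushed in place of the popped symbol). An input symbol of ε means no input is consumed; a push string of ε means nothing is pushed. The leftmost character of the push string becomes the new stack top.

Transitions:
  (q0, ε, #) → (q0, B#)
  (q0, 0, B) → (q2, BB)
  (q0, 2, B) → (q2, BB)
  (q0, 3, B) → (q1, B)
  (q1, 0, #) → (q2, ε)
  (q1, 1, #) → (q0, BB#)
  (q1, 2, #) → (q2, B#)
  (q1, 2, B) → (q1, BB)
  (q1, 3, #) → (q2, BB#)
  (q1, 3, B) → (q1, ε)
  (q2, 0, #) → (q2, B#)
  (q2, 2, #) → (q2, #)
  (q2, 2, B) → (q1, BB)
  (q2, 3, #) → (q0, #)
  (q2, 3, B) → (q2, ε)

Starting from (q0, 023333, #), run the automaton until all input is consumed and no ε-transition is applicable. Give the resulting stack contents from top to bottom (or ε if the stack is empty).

BB#

(q0, 023333, #)
  ε-move, top #: go to q0, push B# → (q0, 023333, B#)
  read 0, top B: go to q2, push BB → (q2, 23333, BB#)
  read 2, top B: go to q1, push BB → (q1, 3333, BBB#)
  read 3, top B: go to q1, push ε → (q1, 333, BB#)
  read 3, top B: go to q1, push ε → (q1, 33, B#)
  read 3, top B: go to q1, push ε → (q1, 3, #)
  read 3, top #: go to q2, push BB# → (q2, ε, BB#)
All input consumed in state q2 with stack BB#.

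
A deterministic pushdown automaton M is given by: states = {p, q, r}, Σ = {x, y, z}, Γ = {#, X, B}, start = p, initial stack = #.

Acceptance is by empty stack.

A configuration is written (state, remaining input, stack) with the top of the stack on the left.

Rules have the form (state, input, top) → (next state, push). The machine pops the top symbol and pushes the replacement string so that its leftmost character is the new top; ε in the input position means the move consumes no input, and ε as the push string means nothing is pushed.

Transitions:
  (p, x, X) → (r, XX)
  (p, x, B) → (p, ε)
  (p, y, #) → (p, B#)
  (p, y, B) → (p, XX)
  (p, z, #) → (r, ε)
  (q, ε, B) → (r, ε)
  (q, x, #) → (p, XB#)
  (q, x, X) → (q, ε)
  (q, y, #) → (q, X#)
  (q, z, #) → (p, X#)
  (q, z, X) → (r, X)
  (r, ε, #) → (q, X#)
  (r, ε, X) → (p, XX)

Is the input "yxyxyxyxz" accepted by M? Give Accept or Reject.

Accept

(p, yxyxyxyxz, #) ⊢ (p, xyxyxyxz, B#) ⊢ (p, yxyxyxz, #) ⊢ (p, xyxyxz, B#) ⊢ (p, yxyxz, #) ⊢ (p, xyxz, B#) ⊢ (p, yxz, #) ⊢ (p, xz, B#) ⊢ (p, z, #) ⊢ (r, ε, ε)
All input consumed and the stack is empty.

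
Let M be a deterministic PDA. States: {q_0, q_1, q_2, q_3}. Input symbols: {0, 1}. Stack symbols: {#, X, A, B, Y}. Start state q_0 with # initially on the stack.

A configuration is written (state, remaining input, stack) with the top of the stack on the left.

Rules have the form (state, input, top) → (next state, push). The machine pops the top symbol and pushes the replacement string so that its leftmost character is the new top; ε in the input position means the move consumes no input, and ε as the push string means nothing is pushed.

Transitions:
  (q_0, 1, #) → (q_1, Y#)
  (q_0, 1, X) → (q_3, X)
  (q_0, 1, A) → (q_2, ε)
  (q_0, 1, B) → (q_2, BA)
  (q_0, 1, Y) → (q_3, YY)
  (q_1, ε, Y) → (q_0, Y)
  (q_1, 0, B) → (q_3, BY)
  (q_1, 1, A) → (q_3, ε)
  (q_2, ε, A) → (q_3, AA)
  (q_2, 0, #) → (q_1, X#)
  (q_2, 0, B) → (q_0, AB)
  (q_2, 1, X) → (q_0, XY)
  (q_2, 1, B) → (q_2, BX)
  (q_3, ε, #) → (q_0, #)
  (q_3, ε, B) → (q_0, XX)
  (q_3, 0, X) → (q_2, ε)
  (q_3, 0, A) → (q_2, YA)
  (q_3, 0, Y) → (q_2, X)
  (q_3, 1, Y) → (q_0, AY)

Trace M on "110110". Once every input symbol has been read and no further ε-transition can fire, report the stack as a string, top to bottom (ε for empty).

YY#

(q_0, 110110, #)
  read 1, top #: go to q_1, push Y# → (q_1, 10110, Y#)
  ε-move, top Y: go to q_0, push Y → (q_0, 10110, Y#)
  read 1, top Y: go to q_3, push YY → (q_3, 0110, YY#)
  read 0, top Y: go to q_2, push X → (q_2, 110, XY#)
  read 1, top X: go to q_0, push XY → (q_0, 10, XYY#)
  read 1, top X: go to q_3, push X → (q_3, 0, XYY#)
  read 0, top X: go to q_2, push ε → (q_2, ε, YY#)
All input consumed in state q_2 with stack YY#.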